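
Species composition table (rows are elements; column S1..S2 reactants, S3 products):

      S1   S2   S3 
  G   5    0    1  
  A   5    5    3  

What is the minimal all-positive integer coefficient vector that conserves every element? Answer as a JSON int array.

G: 1·5+2·0 = 5 | 5·1 = 5
A: 1·5+2·5 = 15 | 5·3 = 15
gcd(1,2,5) = 1

Coefficients: [1, 2, 5]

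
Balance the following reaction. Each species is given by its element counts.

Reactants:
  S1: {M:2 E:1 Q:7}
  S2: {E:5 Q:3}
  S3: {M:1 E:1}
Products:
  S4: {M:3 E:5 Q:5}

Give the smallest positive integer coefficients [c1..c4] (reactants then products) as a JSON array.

Coefficients: [1, 1, 4, 2]

M: 1·2+1·0+4·1 = 6 | 2·3 = 6
E: 1·1+1·5+4·1 = 10 | 2·5 = 10
Q: 1·7+1·3+4·0 = 10 | 2·5 = 10
gcd(1,1,4,2) = 1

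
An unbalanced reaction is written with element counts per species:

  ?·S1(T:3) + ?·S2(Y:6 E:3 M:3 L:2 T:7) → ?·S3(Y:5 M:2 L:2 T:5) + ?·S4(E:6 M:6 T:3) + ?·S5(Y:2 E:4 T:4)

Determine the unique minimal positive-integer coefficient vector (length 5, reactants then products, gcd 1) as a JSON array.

Y: 1·0+6·6 = 36 | 6·5+1·0+3·2 = 36
E: 1·0+6·3 = 18 | 6·0+1·6+3·4 = 18
M: 1·0+6·3 = 18 | 6·2+1·6+3·0 = 18
L: 1·0+6·2 = 12 | 6·2+1·0+3·0 = 12
T: 1·3+6·7 = 45 | 6·5+1·3+3·4 = 45
gcd(1,6,6,1,3) = 1

Coefficients: [1, 6, 6, 1, 3]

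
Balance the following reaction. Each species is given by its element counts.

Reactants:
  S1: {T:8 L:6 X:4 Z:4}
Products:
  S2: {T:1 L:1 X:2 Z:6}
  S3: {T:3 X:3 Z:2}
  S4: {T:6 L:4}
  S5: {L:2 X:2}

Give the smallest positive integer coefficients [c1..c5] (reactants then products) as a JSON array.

T: 4·8 = 32 | 2·1+2·3+4·6+3·0 = 32
L: 4·6 = 24 | 2·1+2·0+4·4+3·2 = 24
X: 4·4 = 16 | 2·2+2·3+4·0+3·2 = 16
Z: 4·4 = 16 | 2·6+2·2+4·0+3·0 = 16
gcd(4,2,2,4,3) = 1

Coefficients: [4, 2, 2, 4, 3]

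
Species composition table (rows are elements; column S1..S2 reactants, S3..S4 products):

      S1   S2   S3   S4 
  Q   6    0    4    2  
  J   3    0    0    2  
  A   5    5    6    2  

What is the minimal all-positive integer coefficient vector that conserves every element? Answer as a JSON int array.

Coefficients: [4, 2, 3, 6]

Q: 4·6+2·0 = 24 | 3·4+6·2 = 24
J: 4·3+2·0 = 12 | 3·0+6·2 = 12
A: 4·5+2·5 = 30 | 3·6+6·2 = 30
gcd(4,2,3,6) = 1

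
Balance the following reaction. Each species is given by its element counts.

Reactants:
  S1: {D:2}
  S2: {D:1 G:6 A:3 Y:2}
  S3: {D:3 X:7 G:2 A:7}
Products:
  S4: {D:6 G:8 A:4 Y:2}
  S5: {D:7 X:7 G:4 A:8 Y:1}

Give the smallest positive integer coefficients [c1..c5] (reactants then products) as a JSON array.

D: 6·2+2·1+2·3 = 20 | 1·6+2·7 = 20
X: 6·0+2·0+2·7 = 14 | 1·0+2·7 = 14
G: 6·0+2·6+2·2 = 16 | 1·8+2·4 = 16
A: 6·0+2·3+2·7 = 20 | 1·4+2·8 = 20
Y: 6·0+2·2+2·0 = 4 | 1·2+2·1 = 4
gcd(6,2,2,1,2) = 1

Coefficients: [6, 2, 2, 1, 2]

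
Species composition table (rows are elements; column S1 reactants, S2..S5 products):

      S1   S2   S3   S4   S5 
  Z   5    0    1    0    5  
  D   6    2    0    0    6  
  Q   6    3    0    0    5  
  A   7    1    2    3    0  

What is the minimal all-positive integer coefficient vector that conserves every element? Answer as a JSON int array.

Z: 4·5 = 20 | 3·0+5·1+5·0+3·5 = 20
D: 4·6 = 24 | 3·2+5·0+5·0+3·6 = 24
Q: 4·6 = 24 | 3·3+5·0+5·0+3·5 = 24
A: 4·7 = 28 | 3·1+5·2+5·3+3·0 = 28
gcd(4,3,5,5,3) = 1

Coefficients: [4, 3, 5, 5, 3]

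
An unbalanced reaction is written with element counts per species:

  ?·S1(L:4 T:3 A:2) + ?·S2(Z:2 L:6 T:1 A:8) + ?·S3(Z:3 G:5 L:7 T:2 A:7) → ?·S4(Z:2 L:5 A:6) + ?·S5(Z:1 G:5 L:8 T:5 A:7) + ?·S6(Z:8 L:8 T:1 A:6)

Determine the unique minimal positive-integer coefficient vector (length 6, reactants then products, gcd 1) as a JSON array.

Z: 5·0+4·2+6·3 = 26 | 6·2+6·1+1·8 = 26
G: 5·0+4·0+6·5 = 30 | 6·0+6·5+1·0 = 30
L: 5·4+4·6+6·7 = 86 | 6·5+6·8+1·8 = 86
T: 5·3+4·1+6·2 = 31 | 6·0+6·5+1·1 = 31
A: 5·2+4·8+6·7 = 84 | 6·6+6·7+1·6 = 84
gcd(5,4,6,6,6,1) = 1

Coefficients: [5, 4, 6, 6, 6, 1]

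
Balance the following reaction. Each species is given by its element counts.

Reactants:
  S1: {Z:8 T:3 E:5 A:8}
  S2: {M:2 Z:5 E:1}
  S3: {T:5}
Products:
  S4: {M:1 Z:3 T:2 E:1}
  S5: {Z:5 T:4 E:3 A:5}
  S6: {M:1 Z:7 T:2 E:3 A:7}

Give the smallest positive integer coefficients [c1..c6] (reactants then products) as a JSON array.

Coefficients: [4, 3, 4, 5, 5, 1]

M: 4·0+3·2+4·0 = 6 | 5·1+5·0+1·1 = 6
Z: 4·8+3·5+4·0 = 47 | 5·3+5·5+1·7 = 47
T: 4·3+3·0+4·5 = 32 | 5·2+5·4+1·2 = 32
E: 4·5+3·1+4·0 = 23 | 5·1+5·3+1·3 = 23
A: 4·8+3·0+4·0 = 32 | 5·0+5·5+1·7 = 32
gcd(4,3,4,5,5,1) = 1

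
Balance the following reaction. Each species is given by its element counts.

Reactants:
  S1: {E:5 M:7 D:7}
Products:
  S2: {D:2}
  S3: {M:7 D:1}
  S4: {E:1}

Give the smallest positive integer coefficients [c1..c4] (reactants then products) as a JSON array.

E: 1·5 = 5 | 3·0+1·0+5·1 = 5
M: 1·7 = 7 | 3·0+1·7+5·0 = 7
D: 1·7 = 7 | 3·2+1·1+5·0 = 7
gcd(1,3,1,5) = 1

Coefficients: [1, 3, 1, 5]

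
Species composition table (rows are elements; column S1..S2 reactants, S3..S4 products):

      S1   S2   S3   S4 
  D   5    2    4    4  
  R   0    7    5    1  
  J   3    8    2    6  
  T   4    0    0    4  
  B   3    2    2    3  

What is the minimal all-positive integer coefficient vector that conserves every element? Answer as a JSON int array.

D: 2·5+1·2 = 12 | 1·4+2·4 = 12
R: 2·0+1·7 = 7 | 1·5+2·1 = 7
J: 2·3+1·8 = 14 | 1·2+2·6 = 14
T: 2·4+1·0 = 8 | 1·0+2·4 = 8
B: 2·3+1·2 = 8 | 1·2+2·3 = 8
gcd(2,1,1,2) = 1

Coefficients: [2, 1, 1, 2]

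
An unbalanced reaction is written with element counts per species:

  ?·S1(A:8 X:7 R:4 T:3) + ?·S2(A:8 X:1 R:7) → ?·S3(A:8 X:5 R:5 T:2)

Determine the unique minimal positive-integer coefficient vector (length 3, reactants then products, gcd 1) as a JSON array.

A: 2·8+1·8 = 24 | 3·8 = 24
X: 2·7+1·1 = 15 | 3·5 = 15
R: 2·4+1·7 = 15 | 3·5 = 15
T: 2·3+1·0 = 6 | 3·2 = 6
gcd(2,1,3) = 1

Coefficients: [2, 1, 3]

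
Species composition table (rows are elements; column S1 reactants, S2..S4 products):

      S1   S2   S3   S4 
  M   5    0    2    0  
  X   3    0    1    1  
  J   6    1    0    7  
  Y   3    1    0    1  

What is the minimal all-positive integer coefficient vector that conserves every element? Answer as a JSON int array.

M: 2·5 = 10 | 5·0+5·2+1·0 = 10
X: 2·3 = 6 | 5·0+5·1+1·1 = 6
J: 2·6 = 12 | 5·1+5·0+1·7 = 12
Y: 2·3 = 6 | 5·1+5·0+1·1 = 6
gcd(2,5,5,1) = 1

Coefficients: [2, 5, 5, 1]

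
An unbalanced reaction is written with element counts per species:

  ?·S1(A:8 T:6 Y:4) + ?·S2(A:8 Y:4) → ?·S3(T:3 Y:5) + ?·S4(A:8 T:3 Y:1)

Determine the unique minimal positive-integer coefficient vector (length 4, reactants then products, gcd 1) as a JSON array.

Coefficients: [4, 1, 3, 5]

A: 4·8+1·8 = 40 | 3·0+5·8 = 40
T: 4·6+1·0 = 24 | 3·3+5·3 = 24
Y: 4·4+1·4 = 20 | 3·5+5·1 = 20
gcd(4,1,3,5) = 1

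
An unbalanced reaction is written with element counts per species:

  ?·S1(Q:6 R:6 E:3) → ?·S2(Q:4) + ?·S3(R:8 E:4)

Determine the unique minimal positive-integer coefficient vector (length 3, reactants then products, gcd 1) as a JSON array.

Coefficients: [4, 6, 3]

Q: 4·6 = 24 | 6·4+3·0 = 24
R: 4·6 = 24 | 6·0+3·8 = 24
E: 4·3 = 12 | 6·0+3·4 = 12
gcd(4,6,3) = 1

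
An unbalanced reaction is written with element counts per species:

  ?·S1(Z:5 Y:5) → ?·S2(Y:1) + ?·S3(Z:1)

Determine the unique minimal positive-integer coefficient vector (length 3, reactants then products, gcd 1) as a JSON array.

Coefficients: [1, 5, 5]

Z: 1·5 = 5 | 5·0+5·1 = 5
Y: 1·5 = 5 | 5·1+5·0 = 5
gcd(1,5,5) = 1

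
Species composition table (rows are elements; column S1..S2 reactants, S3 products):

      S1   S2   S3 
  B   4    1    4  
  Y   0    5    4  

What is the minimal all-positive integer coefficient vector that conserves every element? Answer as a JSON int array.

B: 4·4+4·1 = 20 | 5·4 = 20
Y: 4·0+4·5 = 20 | 5·4 = 20
gcd(4,4,5) = 1

Coefficients: [4, 4, 5]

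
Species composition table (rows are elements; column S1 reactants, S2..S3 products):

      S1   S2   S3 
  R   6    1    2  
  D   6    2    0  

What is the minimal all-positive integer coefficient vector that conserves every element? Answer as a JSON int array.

Coefficients: [2, 6, 3]

R: 2·6 = 12 | 6·1+3·2 = 12
D: 2·6 = 12 | 6·2+3·0 = 12
gcd(2,6,3) = 1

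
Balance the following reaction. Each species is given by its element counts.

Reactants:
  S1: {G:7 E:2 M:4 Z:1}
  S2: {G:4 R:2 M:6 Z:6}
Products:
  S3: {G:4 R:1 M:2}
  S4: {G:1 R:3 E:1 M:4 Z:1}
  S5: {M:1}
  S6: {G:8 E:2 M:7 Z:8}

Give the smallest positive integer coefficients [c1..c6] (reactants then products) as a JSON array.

Coefficients: [6, 6, 6, 2, 5, 5]

G: 6·7+6·4 = 66 | 6·4+2·1+5·0+5·8 = 66
R: 6·0+6·2 = 12 | 6·1+2·3+5·0+5·0 = 12
E: 6·2+6·0 = 12 | 6·0+2·1+5·0+5·2 = 12
M: 6·4+6·6 = 60 | 6·2+2·4+5·1+5·7 = 60
Z: 6·1+6·6 = 42 | 6·0+2·1+5·0+5·8 = 42
gcd(6,6,6,2,5,5) = 1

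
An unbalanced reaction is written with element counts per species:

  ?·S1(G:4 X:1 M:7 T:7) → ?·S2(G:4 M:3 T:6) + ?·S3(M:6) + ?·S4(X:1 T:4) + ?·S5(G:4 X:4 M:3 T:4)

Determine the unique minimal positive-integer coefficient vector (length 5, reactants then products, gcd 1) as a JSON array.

G: 6·4 = 24 | 5·4+4·0+2·0+1·4 = 24
X: 6·1 = 6 | 5·0+4·0+2·1+1·4 = 6
M: 6·7 = 42 | 5·3+4·6+2·0+1·3 = 42
T: 6·7 = 42 | 5·6+4·0+2·4+1·4 = 42
gcd(6,5,4,2,1) = 1

Coefficients: [6, 5, 4, 2, 1]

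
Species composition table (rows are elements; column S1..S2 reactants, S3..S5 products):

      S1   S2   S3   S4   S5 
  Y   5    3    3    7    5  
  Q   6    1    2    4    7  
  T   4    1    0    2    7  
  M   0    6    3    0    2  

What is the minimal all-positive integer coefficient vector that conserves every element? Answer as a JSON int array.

Coefficients: [5, 3, 4, 1, 3]

Y: 5·5+3·3 = 34 | 4·3+1·7+3·5 = 34
Q: 5·6+3·1 = 33 | 4·2+1·4+3·7 = 33
T: 5·4+3·1 = 23 | 4·0+1·2+3·7 = 23
M: 5·0+3·6 = 18 | 4·3+1·0+3·2 = 18
gcd(5,3,4,1,3) = 1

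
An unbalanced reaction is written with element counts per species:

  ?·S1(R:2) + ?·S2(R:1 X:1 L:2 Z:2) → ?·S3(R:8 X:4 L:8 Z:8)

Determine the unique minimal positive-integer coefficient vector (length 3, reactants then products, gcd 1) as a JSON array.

Coefficients: [2, 4, 1]

R: 2·2+4·1 = 8 | 1·8 = 8
X: 2·0+4·1 = 4 | 1·4 = 4
L: 2·0+4·2 = 8 | 1·8 = 8
Z: 2·0+4·2 = 8 | 1·8 = 8
gcd(2,4,1) = 1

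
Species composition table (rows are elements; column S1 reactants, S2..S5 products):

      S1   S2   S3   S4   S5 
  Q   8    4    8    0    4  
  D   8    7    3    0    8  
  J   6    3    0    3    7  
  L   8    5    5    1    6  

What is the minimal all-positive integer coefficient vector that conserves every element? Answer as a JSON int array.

Coefficients: [5, 1, 3, 2, 3]

Q: 5·8 = 40 | 1·4+3·8+2·0+3·4 = 40
D: 5·8 = 40 | 1·7+3·3+2·0+3·8 = 40
J: 5·6 = 30 | 1·3+3·0+2·3+3·7 = 30
L: 5·8 = 40 | 1·5+3·5+2·1+3·6 = 40
gcd(5,1,3,2,3) = 1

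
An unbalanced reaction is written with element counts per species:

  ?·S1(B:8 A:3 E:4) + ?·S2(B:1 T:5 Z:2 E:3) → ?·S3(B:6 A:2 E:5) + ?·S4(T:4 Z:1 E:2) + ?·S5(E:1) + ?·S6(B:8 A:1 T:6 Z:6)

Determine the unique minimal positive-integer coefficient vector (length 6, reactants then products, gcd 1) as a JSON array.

B: 1·8+6·1 = 14 | 1·6+6·0+5·0+1·8 = 14
A: 1·3+6·0 = 3 | 1·2+6·0+5·0+1·1 = 3
T: 1·0+6·5 = 30 | 1·0+6·4+5·0+1·6 = 30
Z: 1·0+6·2 = 12 | 1·0+6·1+5·0+1·6 = 12
E: 1·4+6·3 = 22 | 1·5+6·2+5·1+1·0 = 22
gcd(1,6,1,6,5,1) = 1

Coefficients: [1, 6, 1, 6, 5, 1]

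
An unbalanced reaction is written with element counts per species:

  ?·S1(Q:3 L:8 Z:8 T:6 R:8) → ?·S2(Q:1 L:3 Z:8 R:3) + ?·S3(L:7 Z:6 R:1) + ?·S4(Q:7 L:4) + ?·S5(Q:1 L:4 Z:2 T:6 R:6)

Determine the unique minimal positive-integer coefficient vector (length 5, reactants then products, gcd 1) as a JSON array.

Q: 5·3 = 15 | 3·1+1·0+1·7+5·1 = 15
L: 5·8 = 40 | 3·3+1·7+1·4+5·4 = 40
Z: 5·8 = 40 | 3·8+1·6+1·0+5·2 = 40
T: 5·6 = 30 | 3·0+1·0+1·0+5·6 = 30
R: 5·8 = 40 | 3·3+1·1+1·0+5·6 = 40
gcd(5,3,1,1,5) = 1

Coefficients: [5, 3, 1, 1, 5]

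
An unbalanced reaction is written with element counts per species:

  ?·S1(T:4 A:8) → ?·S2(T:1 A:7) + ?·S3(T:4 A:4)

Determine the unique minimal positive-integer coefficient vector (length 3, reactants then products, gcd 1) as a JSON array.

Coefficients: [6, 4, 5]

T: 6·4 = 24 | 4·1+5·4 = 24
A: 6·8 = 48 | 4·7+5·4 = 48
gcd(6,4,5) = 1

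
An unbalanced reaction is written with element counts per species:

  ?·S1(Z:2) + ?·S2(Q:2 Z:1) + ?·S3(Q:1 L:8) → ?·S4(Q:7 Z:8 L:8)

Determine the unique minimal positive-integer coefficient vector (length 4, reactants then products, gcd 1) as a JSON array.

Coefficients: [5, 6, 2, 2]

Q: 5·0+6·2+2·1 = 14 | 2·7 = 14
Z: 5·2+6·1+2·0 = 16 | 2·8 = 16
L: 5·0+6·0+2·8 = 16 | 2·8 = 16
gcd(5,6,2,2) = 1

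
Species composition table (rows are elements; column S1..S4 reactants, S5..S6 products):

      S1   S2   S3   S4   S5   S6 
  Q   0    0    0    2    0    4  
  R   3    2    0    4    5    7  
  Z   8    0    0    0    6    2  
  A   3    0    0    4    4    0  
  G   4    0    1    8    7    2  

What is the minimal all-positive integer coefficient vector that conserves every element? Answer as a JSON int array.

Q: 4·0+6·0+5·0+2·2 = 4 | 5·0+1·4 = 4
R: 4·3+6·2+5·0+2·4 = 32 | 5·5+1·7 = 32
Z: 4·8+6·0+5·0+2·0 = 32 | 5·6+1·2 = 32
A: 4·3+6·0+5·0+2·4 = 20 | 5·4+1·0 = 20
G: 4·4+6·0+5·1+2·8 = 37 | 5·7+1·2 = 37
gcd(4,6,5,2,5,1) = 1

Coefficients: [4, 6, 5, 2, 5, 1]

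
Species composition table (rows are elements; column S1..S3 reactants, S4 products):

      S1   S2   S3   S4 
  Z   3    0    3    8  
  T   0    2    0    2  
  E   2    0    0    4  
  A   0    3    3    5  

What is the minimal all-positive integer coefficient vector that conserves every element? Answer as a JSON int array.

Z: 6·3+3·0+2·3 = 24 | 3·8 = 24
T: 6·0+3·2+2·0 = 6 | 3·2 = 6
E: 6·2+3·0+2·0 = 12 | 3·4 = 12
A: 6·0+3·3+2·3 = 15 | 3·5 = 15
gcd(6,3,2,3) = 1

Coefficients: [6, 3, 2, 3]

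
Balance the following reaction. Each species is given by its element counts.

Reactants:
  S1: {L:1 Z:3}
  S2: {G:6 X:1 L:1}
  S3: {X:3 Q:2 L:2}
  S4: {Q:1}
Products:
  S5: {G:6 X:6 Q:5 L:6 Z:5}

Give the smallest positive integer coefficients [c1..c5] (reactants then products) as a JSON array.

G: 5·0+3·6+5·0+5·0 = 18 | 3·6 = 18
X: 5·0+3·1+5·3+5·0 = 18 | 3·6 = 18
Q: 5·0+3·0+5·2+5·1 = 15 | 3·5 = 15
L: 5·1+3·1+5·2+5·0 = 18 | 3·6 = 18
Z: 5·3+3·0+5·0+5·0 = 15 | 3·5 = 15
gcd(5,3,5,5,3) = 1

Coefficients: [5, 3, 5, 5, 3]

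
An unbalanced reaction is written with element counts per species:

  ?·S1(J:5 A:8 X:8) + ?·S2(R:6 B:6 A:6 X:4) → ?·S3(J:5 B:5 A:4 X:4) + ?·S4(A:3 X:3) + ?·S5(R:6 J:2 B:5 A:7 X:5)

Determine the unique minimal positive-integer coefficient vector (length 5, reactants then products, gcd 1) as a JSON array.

R: 3·0+5·6 = 30 | 1·0+5·0+5·6 = 30
J: 3·5+5·0 = 15 | 1·5+5·0+5·2 = 15
B: 3·0+5·6 = 30 | 1·5+5·0+5·5 = 30
A: 3·8+5·6 = 54 | 1·4+5·3+5·7 = 54
X: 3·8+5·4 = 44 | 1·4+5·3+5·5 = 44
gcd(3,5,1,5,5) = 1

Coefficients: [3, 5, 1, 5, 5]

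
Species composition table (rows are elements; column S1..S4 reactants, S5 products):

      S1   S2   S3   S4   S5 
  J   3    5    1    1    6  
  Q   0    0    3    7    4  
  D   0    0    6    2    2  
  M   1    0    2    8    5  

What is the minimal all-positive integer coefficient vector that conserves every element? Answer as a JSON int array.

J: 4·3+4·5+1·1+3·1 = 36 | 6·6 = 36
Q: 4·0+4·0+1·3+3·7 = 24 | 6·4 = 24
D: 4·0+4·0+1·6+3·2 = 12 | 6·2 = 12
M: 4·1+4·0+1·2+3·8 = 30 | 6·5 = 30
gcd(4,4,1,3,6) = 1

Coefficients: [4, 4, 1, 3, 6]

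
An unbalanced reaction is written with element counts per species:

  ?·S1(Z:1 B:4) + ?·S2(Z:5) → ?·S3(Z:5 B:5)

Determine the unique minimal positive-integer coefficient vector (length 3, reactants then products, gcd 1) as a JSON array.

Coefficients: [5, 3, 4]

Z: 5·1+3·5 = 20 | 4·5 = 20
B: 5·4+3·0 = 20 | 4·5 = 20
gcd(5,3,4) = 1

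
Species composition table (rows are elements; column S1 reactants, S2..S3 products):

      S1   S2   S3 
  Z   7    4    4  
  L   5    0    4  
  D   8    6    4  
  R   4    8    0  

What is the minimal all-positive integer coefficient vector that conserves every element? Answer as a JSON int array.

Z: 4·7 = 28 | 2·4+5·4 = 28
L: 4·5 = 20 | 2·0+5·4 = 20
D: 4·8 = 32 | 2·6+5·4 = 32
R: 4·4 = 16 | 2·8+5·0 = 16
gcd(4,2,5) = 1

Coefficients: [4, 2, 5]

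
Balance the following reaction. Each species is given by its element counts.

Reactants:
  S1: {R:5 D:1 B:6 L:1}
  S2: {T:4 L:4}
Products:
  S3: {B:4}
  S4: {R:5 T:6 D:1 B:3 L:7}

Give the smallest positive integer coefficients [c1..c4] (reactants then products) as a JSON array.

Coefficients: [4, 6, 3, 4]

R: 4·5+6·0 = 20 | 3·0+4·5 = 20
T: 4·0+6·4 = 24 | 3·0+4·6 = 24
D: 4·1+6·0 = 4 | 3·0+4·1 = 4
B: 4·6+6·0 = 24 | 3·4+4·3 = 24
L: 4·1+6·4 = 28 | 3·0+4·7 = 28
gcd(4,6,3,4) = 1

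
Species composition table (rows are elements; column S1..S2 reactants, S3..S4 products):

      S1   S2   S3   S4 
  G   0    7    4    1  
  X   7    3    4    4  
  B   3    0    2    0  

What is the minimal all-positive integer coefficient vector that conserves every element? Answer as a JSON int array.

Coefficients: [2, 2, 3, 2]

G: 2·0+2·7 = 14 | 3·4+2·1 = 14
X: 2·7+2·3 = 20 | 3·4+2·4 = 20
B: 2·3+2·0 = 6 | 3·2+2·0 = 6
gcd(2,2,3,2) = 1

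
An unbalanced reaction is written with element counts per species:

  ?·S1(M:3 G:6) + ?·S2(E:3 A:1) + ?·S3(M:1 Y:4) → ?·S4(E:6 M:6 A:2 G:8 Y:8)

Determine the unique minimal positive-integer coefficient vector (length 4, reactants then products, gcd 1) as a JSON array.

Coefficients: [4, 6, 6, 3]

E: 4·0+6·3+6·0 = 18 | 3·6 = 18
M: 4·3+6·0+6·1 = 18 | 3·6 = 18
A: 4·0+6·1+6·0 = 6 | 3·2 = 6
G: 4·6+6·0+6·0 = 24 | 3·8 = 24
Y: 4·0+6·0+6·4 = 24 | 3·8 = 24
gcd(4,6,6,3) = 1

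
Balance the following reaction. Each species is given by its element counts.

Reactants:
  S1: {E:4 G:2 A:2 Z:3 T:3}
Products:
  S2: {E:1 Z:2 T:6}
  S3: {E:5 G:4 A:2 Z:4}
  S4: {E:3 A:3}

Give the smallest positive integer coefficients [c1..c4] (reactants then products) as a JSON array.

E: 6·4 = 24 | 3·1+3·5+2·3 = 24
G: 6·2 = 12 | 3·0+3·4+2·0 = 12
A: 6·2 = 12 | 3·0+3·2+2·3 = 12
Z: 6·3 = 18 | 3·2+3·4+2·0 = 18
T: 6·3 = 18 | 3·6+3·0+2·0 = 18
gcd(6,3,3,2) = 1

Coefficients: [6, 3, 3, 2]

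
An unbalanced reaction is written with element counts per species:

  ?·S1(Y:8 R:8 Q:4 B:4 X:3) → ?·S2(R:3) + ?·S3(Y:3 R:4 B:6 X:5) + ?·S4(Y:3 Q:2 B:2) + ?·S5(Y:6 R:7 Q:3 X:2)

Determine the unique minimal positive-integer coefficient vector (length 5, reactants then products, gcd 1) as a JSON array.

Y: 3·8 = 24 | 2·0+1·3+3·3+2·6 = 24
R: 3·8 = 24 | 2·3+1·4+3·0+2·7 = 24
Q: 3·4 = 12 | 2·0+1·0+3·2+2·3 = 12
B: 3·4 = 12 | 2·0+1·6+3·2+2·0 = 12
X: 3·3 = 9 | 2·0+1·5+3·0+2·2 = 9
gcd(3,2,1,3,2) = 1

Coefficients: [3, 2, 1, 3, 2]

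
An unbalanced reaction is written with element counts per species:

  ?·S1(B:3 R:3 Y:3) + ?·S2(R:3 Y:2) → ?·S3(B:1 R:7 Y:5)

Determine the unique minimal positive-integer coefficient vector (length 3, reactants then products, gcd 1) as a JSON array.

Coefficients: [1, 6, 3]

B: 1·3+6·0 = 3 | 3·1 = 3
R: 1·3+6·3 = 21 | 3·7 = 21
Y: 1·3+6·2 = 15 | 3·5 = 15
gcd(1,6,3) = 1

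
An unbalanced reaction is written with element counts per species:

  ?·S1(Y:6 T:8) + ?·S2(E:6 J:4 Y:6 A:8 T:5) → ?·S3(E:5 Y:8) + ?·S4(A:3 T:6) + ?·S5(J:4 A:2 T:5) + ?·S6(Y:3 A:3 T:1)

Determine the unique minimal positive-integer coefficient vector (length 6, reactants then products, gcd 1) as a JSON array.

Coefficients: [5, 5, 6, 6, 5, 4]

E: 5·0+5·6 = 30 | 6·5+6·0+5·0+4·0 = 30
J: 5·0+5·4 = 20 | 6·0+6·0+5·4+4·0 = 20
Y: 5·6+5·6 = 60 | 6·8+6·0+5·0+4·3 = 60
A: 5·0+5·8 = 40 | 6·0+6·3+5·2+4·3 = 40
T: 5·8+5·5 = 65 | 6·0+6·6+5·5+4·1 = 65
gcd(5,5,6,6,5,4) = 1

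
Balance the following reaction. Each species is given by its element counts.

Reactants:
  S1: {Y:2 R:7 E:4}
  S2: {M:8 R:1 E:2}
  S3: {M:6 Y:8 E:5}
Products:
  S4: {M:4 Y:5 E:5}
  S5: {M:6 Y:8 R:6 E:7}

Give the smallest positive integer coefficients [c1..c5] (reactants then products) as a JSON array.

Coefficients: [5, 1, 6, 2, 6]

M: 5·0+1·8+6·6 = 44 | 2·4+6·6 = 44
Y: 5·2+1·0+6·8 = 58 | 2·5+6·8 = 58
R: 5·7+1·1+6·0 = 36 | 2·0+6·6 = 36
E: 5·4+1·2+6·5 = 52 | 2·5+6·7 = 52
gcd(5,1,6,2,6) = 1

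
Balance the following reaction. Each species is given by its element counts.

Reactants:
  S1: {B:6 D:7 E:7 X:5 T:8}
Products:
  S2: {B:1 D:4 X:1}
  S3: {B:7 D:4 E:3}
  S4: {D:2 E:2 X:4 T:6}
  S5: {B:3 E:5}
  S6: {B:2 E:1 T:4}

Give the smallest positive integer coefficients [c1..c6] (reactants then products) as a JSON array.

Coefficients: [4, 4, 1, 4, 3, 2]

B: 4·6 = 24 | 4·1+1·7+4·0+3·3+2·2 = 24
D: 4·7 = 28 | 4·4+1·4+4·2+3·0+2·0 = 28
E: 4·7 = 28 | 4·0+1·3+4·2+3·5+2·1 = 28
X: 4·5 = 20 | 4·1+1·0+4·4+3·0+2·0 = 20
T: 4·8 = 32 | 4·0+1·0+4·6+3·0+2·4 = 32
gcd(4,4,1,4,3,2) = 1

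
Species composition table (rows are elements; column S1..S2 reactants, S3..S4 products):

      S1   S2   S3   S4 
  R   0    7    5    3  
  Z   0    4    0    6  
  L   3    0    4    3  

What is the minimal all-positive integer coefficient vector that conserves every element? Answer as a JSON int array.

Coefficients: [6, 3, 3, 2]

R: 6·0+3·7 = 21 | 3·5+2·3 = 21
Z: 6·0+3·4 = 12 | 3·0+2·6 = 12
L: 6·3+3·0 = 18 | 3·4+2·3 = 18
gcd(6,3,3,2) = 1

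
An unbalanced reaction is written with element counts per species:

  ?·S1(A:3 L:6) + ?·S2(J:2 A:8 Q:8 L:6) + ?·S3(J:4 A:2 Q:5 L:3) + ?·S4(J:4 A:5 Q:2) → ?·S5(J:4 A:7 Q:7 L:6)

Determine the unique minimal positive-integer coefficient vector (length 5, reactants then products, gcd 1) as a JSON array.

J: 1·0+2·2+2·4+1·4 = 16 | 4·4 = 16
A: 1·3+2·8+2·2+1·5 = 28 | 4·7 = 28
Q: 1·0+2·8+2·5+1·2 = 28 | 4·7 = 28
L: 1·6+2·6+2·3+1·0 = 24 | 4·6 = 24
gcd(1,2,2,1,4) = 1

Coefficients: [1, 2, 2, 1, 4]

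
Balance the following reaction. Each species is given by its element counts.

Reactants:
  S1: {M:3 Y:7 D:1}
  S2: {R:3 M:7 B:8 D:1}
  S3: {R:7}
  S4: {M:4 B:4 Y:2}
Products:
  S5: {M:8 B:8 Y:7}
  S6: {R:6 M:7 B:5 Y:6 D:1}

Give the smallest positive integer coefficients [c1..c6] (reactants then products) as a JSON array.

Coefficients: [3, 1, 3, 5, 1, 4]

R: 3·0+1·3+3·7+5·0 = 24 | 1·0+4·6 = 24
M: 3·3+1·7+3·0+5·4 = 36 | 1·8+4·7 = 36
B: 3·0+1·8+3·0+5·4 = 28 | 1·8+4·5 = 28
Y: 3·7+1·0+3·0+5·2 = 31 | 1·7+4·6 = 31
D: 3·1+1·1+3·0+5·0 = 4 | 1·0+4·1 = 4
gcd(3,1,3,5,1,4) = 1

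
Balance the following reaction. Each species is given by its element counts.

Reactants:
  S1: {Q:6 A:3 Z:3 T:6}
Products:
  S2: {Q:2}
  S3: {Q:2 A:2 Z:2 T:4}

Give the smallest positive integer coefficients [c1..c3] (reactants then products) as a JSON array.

Q: 2·6 = 12 | 3·2+3·2 = 12
A: 2·3 = 6 | 3·0+3·2 = 6
Z: 2·3 = 6 | 3·0+3·2 = 6
T: 2·6 = 12 | 3·0+3·4 = 12
gcd(2,3,3) = 1

Coefficients: [2, 3, 3]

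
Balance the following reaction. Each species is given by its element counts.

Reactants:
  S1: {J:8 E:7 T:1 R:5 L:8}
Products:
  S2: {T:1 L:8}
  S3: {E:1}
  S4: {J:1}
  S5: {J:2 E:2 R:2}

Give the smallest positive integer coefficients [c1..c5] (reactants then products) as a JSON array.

Coefficients: [2, 2, 4, 6, 5]

J: 2·8 = 16 | 2·0+4·0+6·1+5·2 = 16
E: 2·7 = 14 | 2·0+4·1+6·0+5·2 = 14
T: 2·1 = 2 | 2·1+4·0+6·0+5·0 = 2
R: 2·5 = 10 | 2·0+4·0+6·0+5·2 = 10
L: 2·8 = 16 | 2·8+4·0+6·0+5·0 = 16
gcd(2,2,4,6,5) = 1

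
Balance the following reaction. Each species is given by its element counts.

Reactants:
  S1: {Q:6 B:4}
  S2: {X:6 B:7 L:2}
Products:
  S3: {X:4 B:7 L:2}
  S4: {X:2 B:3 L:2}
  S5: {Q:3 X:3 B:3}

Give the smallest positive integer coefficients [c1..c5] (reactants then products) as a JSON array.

Q: 2·6+5·0 = 12 | 4·0+1·0+4·3 = 12
X: 2·0+5·6 = 30 | 4·4+1·2+4·3 = 30
B: 2·4+5·7 = 43 | 4·7+1·3+4·3 = 43
L: 2·0+5·2 = 10 | 4·2+1·2+4·0 = 10
gcd(2,5,4,1,4) = 1

Coefficients: [2, 5, 4, 1, 4]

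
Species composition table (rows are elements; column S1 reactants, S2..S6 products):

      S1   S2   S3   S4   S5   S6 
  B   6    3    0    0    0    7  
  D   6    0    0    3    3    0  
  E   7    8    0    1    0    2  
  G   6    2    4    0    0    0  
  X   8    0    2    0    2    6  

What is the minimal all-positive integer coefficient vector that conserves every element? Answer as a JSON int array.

B: 5·6 = 30 | 3·3+6·0+5·0+5·0+3·7 = 30
D: 5·6 = 30 | 3·0+6·0+5·3+5·3+3·0 = 30
E: 5·7 = 35 | 3·8+6·0+5·1+5·0+3·2 = 35
G: 5·6 = 30 | 3·2+6·4+5·0+5·0+3·0 = 30
X: 5·8 = 40 | 3·0+6·2+5·0+5·2+3·6 = 40
gcd(5,3,6,5,5,3) = 1

Coefficients: [5, 3, 6, 5, 5, 3]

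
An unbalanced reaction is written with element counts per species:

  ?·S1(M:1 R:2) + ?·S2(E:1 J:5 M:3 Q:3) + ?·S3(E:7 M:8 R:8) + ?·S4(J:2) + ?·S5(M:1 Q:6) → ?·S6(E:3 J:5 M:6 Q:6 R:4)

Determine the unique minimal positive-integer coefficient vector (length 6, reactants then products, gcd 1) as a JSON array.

E: 4·0+4·1+2·7+5·0+4·0 = 18 | 6·3 = 18
J: 4·0+4·5+2·0+5·2+4·0 = 30 | 6·5 = 30
M: 4·1+4·3+2·8+5·0+4·1 = 36 | 6·6 = 36
Q: 4·0+4·3+2·0+5·0+4·6 = 36 | 6·6 = 36
R: 4·2+4·0+2·8+5·0+4·0 = 24 | 6·4 = 24
gcd(4,4,2,5,4,6) = 1

Coefficients: [4, 4, 2, 5, 4, 6]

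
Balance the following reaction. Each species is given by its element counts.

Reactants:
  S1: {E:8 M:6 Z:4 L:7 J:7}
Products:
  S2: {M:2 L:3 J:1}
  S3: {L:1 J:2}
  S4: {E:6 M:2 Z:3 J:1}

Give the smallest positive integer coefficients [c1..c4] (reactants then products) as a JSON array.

Coefficients: [3, 5, 6, 4]

E: 3·8 = 24 | 5·0+6·0+4·6 = 24
M: 3·6 = 18 | 5·2+6·0+4·2 = 18
Z: 3·4 = 12 | 5·0+6·0+4·3 = 12
L: 3·7 = 21 | 5·3+6·1+4·0 = 21
J: 3·7 = 21 | 5·1+6·2+4·1 = 21
gcd(3,5,6,4) = 1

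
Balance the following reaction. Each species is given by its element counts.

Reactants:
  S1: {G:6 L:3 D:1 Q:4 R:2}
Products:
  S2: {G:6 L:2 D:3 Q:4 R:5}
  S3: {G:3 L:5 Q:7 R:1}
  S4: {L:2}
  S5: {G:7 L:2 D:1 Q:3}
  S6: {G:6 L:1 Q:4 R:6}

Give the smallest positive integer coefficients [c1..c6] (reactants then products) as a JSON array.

G: 6·6 = 36 | 1·6+1·3+2·0+3·7+1·6 = 36
L: 6·3 = 18 | 1·2+1·5+2·2+3·2+1·1 = 18
D: 6·1 = 6 | 1·3+1·0+2·0+3·1+1·0 = 6
Q: 6·4 = 24 | 1·4+1·7+2·0+3·3+1·4 = 24
R: 6·2 = 12 | 1·5+1·1+2·0+3·0+1·6 = 12
gcd(6,1,1,2,3,1) = 1

Coefficients: [6, 1, 1, 2, 3, 1]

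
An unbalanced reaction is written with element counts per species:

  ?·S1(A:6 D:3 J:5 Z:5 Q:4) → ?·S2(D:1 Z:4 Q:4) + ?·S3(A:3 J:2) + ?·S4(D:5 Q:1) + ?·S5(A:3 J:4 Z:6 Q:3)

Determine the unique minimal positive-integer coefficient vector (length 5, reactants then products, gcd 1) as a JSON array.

Coefficients: [2, 1, 3, 1, 1]

A: 2·6 = 12 | 1·0+3·3+1·0+1·3 = 12
D: 2·3 = 6 | 1·1+3·0+1·5+1·0 = 6
J: 2·5 = 10 | 1·0+3·2+1·0+1·4 = 10
Z: 2·5 = 10 | 1·4+3·0+1·0+1·6 = 10
Q: 2·4 = 8 | 1·4+3·0+1·1+1·3 = 8
gcd(2,1,3,1,1) = 1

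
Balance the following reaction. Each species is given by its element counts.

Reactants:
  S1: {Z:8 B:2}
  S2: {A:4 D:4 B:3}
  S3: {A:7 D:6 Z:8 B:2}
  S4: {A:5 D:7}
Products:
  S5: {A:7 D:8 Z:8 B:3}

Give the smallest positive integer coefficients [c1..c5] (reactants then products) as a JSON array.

Coefficients: [2, 1, 1, 2, 3]

A: 2·0+1·4+1·7+2·5 = 21 | 3·7 = 21
D: 2·0+1·4+1·6+2·7 = 24 | 3·8 = 24
Z: 2·8+1·0+1·8+2·0 = 24 | 3·8 = 24
B: 2·2+1·3+1·2+2·0 = 9 | 3·3 = 9
gcd(2,1,1,2,3) = 1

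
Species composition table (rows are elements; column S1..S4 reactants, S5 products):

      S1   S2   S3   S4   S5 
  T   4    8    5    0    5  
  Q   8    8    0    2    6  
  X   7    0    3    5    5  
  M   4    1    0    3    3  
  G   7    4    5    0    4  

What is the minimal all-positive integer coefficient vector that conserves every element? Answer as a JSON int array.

T: 1·4+2·8+1·5+3·0 = 25 | 5·5 = 25
Q: 1·8+2·8+1·0+3·2 = 30 | 5·6 = 30
X: 1·7+2·0+1·3+3·5 = 25 | 5·5 = 25
M: 1·4+2·1+1·0+3·3 = 15 | 5·3 = 15
G: 1·7+2·4+1·5+3·0 = 20 | 5·4 = 20
gcd(1,2,1,3,5) = 1

Coefficients: [1, 2, 1, 3, 5]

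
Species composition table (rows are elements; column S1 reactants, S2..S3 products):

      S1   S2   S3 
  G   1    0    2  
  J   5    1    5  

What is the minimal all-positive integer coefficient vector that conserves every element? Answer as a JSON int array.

Coefficients: [2, 5, 1]

G: 2·1 = 2 | 5·0+1·2 = 2
J: 2·5 = 10 | 5·1+1·5 = 10
gcd(2,5,1) = 1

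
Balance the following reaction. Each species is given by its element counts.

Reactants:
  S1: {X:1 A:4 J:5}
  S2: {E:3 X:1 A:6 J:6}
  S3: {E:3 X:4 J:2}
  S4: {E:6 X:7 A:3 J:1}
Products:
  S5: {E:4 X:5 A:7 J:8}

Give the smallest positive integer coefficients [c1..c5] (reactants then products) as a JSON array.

E: 3·0+1·3+1·3+1·6 = 12 | 3·4 = 12
X: 3·1+1·1+1·4+1·7 = 15 | 3·5 = 15
A: 3·4+1·6+1·0+1·3 = 21 | 3·7 = 21
J: 3·5+1·6+1·2+1·1 = 24 | 3·8 = 24
gcd(3,1,1,1,3) = 1

Coefficients: [3, 1, 1, 1, 3]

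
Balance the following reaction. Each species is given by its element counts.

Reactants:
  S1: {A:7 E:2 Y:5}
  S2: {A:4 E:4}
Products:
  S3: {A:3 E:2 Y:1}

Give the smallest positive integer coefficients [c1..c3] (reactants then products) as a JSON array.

A: 1·7+2·4 = 15 | 5·3 = 15
E: 1·2+2·4 = 10 | 5·2 = 10
Y: 1·5+2·0 = 5 | 5·1 = 5
gcd(1,2,5) = 1

Coefficients: [1, 2, 5]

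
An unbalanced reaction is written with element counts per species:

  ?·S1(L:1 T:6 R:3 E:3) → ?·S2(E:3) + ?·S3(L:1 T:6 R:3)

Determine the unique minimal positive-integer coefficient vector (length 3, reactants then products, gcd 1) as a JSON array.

Coefficients: [1, 1, 1]

L: 1·1 = 1 | 1·0+1·1 = 1
T: 1·6 = 6 | 1·0+1·6 = 6
R: 1·3 = 3 | 1·0+1·3 = 3
E: 1·3 = 3 | 1·3+1·0 = 3
gcd(1,1,1) = 1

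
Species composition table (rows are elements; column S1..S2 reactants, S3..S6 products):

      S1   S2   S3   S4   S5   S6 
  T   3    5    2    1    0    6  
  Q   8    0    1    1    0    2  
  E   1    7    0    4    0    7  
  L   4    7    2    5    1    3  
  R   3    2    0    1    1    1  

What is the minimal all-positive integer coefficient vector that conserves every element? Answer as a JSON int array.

Coefficients: [1, 3, 2, 2, 5, 2]

T: 1·3+3·5 = 18 | 2·2+2·1+5·0+2·6 = 18
Q: 1·8+3·0 = 8 | 2·1+2·1+5·0+2·2 = 8
E: 1·1+3·7 = 22 | 2·0+2·4+5·0+2·7 = 22
L: 1·4+3·7 = 25 | 2·2+2·5+5·1+2·3 = 25
R: 1·3+3·2 = 9 | 2·0+2·1+5·1+2·1 = 9
gcd(1,3,2,2,5,2) = 1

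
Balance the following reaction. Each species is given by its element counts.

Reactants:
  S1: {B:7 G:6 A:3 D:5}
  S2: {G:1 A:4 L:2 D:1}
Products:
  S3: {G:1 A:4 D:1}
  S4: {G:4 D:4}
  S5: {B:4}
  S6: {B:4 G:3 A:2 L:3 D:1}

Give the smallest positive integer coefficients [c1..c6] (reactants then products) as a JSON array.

B: 4·7+3·0 = 28 | 5·0+4·0+5·4+2·4 = 28
G: 4·6+3·1 = 27 | 5·1+4·4+5·0+2·3 = 27
A: 4·3+3·4 = 24 | 5·4+4·0+5·0+2·2 = 24
L: 4·0+3·2 = 6 | 5·0+4·0+5·0+2·3 = 6
D: 4·5+3·1 = 23 | 5·1+4·4+5·0+2·1 = 23
gcd(4,3,5,4,5,2) = 1

Coefficients: [4, 3, 5, 4, 5, 2]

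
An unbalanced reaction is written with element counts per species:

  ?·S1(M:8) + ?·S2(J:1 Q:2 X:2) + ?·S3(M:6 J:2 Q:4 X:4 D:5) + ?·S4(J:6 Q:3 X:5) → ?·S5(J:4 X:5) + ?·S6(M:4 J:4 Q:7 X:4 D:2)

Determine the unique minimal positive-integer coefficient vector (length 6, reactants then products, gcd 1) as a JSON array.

Coefficients: [1, 6, 2, 5, 5, 5]

M: 1·8+6·0+2·6+5·0 = 20 | 5·0+5·4 = 20
J: 1·0+6·1+2·2+5·6 = 40 | 5·4+5·4 = 40
Q: 1·0+6·2+2·4+5·3 = 35 | 5·0+5·7 = 35
X: 1·0+6·2+2·4+5·5 = 45 | 5·5+5·4 = 45
D: 1·0+6·0+2·5+5·0 = 10 | 5·0+5·2 = 10
gcd(1,6,2,5,5,5) = 1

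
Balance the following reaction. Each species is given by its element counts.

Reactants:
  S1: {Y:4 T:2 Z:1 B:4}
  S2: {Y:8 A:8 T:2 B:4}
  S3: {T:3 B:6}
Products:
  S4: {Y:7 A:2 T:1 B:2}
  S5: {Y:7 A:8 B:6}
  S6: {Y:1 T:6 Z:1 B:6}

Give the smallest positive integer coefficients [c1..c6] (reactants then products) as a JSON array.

Y: 5·4+6·8+4·0 = 68 | 4·7+5·7+5·1 = 68
A: 5·0+6·8+4·0 = 48 | 4·2+5·8+5·0 = 48
T: 5·2+6·2+4·3 = 34 | 4·1+5·0+5·6 = 34
Z: 5·1+6·0+4·0 = 5 | 4·0+5·0+5·1 = 5
B: 5·4+6·4+4·6 = 68 | 4·2+5·6+5·6 = 68
gcd(5,6,4,4,5,5) = 1

Coefficients: [5, 6, 4, 4, 5, 5]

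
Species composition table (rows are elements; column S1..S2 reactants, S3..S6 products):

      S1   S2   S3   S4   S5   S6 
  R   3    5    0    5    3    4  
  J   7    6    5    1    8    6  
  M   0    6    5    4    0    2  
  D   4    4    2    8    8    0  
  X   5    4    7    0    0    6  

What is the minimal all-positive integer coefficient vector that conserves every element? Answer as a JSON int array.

R: 6·3+5·5 = 43 | 2·0+2·5+3·3+6·4 = 43
J: 6·7+5·6 = 72 | 2·5+2·1+3·8+6·6 = 72
M: 6·0+5·6 = 30 | 2·5+2·4+3·0+6·2 = 30
D: 6·4+5·4 = 44 | 2·2+2·8+3·8+6·0 = 44
X: 6·5+5·4 = 50 | 2·7+2·0+3·0+6·6 = 50
gcd(6,5,2,2,3,6) = 1

Coefficients: [6, 5, 2, 2, 3, 6]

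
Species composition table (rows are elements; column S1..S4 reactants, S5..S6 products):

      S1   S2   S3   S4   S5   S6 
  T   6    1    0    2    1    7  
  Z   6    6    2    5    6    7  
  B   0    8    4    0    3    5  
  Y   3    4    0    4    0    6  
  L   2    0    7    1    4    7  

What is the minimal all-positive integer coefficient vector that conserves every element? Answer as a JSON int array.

T: 6·6+2·1+6·0+1·2 = 40 | 5·1+5·7 = 40
Z: 6·6+2·6+6·2+1·5 = 65 | 5·6+5·7 = 65
B: 6·0+2·8+6·4+1·0 = 40 | 5·3+5·5 = 40
Y: 6·3+2·4+6·0+1·4 = 30 | 5·0+5·6 = 30
L: 6·2+2·0+6·7+1·1 = 55 | 5·4+5·7 = 55
gcd(6,2,6,1,5,5) = 1

Coefficients: [6, 2, 6, 1, 5, 5]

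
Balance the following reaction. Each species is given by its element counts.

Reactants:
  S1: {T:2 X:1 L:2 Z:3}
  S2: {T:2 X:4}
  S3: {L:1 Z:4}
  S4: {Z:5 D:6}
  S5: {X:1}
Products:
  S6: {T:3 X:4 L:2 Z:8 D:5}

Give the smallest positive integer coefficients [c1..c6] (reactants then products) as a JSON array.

T: 5·2+4·2+2·0+5·0+3·0 = 18 | 6·3 = 18
X: 5·1+4·4+2·0+5·0+3·1 = 24 | 6·4 = 24
L: 5·2+4·0+2·1+5·0+3·0 = 12 | 6·2 = 12
Z: 5·3+4·0+2·4+5·5+3·0 = 48 | 6·8 = 48
D: 5·0+4·0+2·0+5·6+3·0 = 30 | 6·5 = 30
gcd(5,4,2,5,3,6) = 1

Coefficients: [5, 4, 2, 5, 3, 6]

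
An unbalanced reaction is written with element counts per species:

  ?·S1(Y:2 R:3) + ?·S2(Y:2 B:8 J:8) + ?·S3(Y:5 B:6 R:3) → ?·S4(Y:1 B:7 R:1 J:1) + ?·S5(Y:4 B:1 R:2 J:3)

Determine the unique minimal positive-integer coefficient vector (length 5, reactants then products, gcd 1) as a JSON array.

Coefficients: [2, 3, 4, 6, 6]

Y: 2·2+3·2+4·5 = 30 | 6·1+6·4 = 30
B: 2·0+3·8+4·6 = 48 | 6·7+6·1 = 48
R: 2·3+3·0+4·3 = 18 | 6·1+6·2 = 18
J: 2·0+3·8+4·0 = 24 | 6·1+6·3 = 24
gcd(2,3,4,6,6) = 1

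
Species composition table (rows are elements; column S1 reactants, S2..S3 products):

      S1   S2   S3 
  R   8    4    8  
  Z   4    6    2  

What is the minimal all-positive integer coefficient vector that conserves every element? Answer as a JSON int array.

R: 5·8 = 40 | 2·4+4·8 = 40
Z: 5·4 = 20 | 2·6+4·2 = 20
gcd(5,2,4) = 1

Coefficients: [5, 2, 4]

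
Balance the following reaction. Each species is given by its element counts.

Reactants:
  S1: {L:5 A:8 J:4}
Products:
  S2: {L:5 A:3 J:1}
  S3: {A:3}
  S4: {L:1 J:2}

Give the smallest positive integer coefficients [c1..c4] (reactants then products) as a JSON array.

Coefficients: [3, 2, 6, 5]

L: 3·5 = 15 | 2·5+6·0+5·1 = 15
A: 3·8 = 24 | 2·3+6·3+5·0 = 24
J: 3·4 = 12 | 2·1+6·0+5·2 = 12
gcd(3,2,6,5) = 1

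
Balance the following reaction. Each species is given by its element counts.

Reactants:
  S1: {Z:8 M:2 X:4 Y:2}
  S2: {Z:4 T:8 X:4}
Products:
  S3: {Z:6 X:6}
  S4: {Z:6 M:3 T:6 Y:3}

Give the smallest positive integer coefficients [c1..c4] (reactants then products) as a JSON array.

Coefficients: [6, 3, 6, 4]

Z: 6·8+3·4 = 60 | 6·6+4·6 = 60
M: 6·2+3·0 = 12 | 6·0+4·3 = 12
T: 6·0+3·8 = 24 | 6·0+4·6 = 24
X: 6·4+3·4 = 36 | 6·6+4·0 = 36
Y: 6·2+3·0 = 12 | 6·0+4·3 = 12
gcd(6,3,6,4) = 1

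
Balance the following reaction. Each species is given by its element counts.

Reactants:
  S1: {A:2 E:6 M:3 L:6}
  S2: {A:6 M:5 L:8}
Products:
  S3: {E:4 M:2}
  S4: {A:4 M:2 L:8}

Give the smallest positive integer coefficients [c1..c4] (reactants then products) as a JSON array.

Coefficients: [4, 2, 6, 5]

A: 4·2+2·6 = 20 | 6·0+5·4 = 20
E: 4·6+2·0 = 24 | 6·4+5·0 = 24
M: 4·3+2·5 = 22 | 6·2+5·2 = 22
L: 4·6+2·8 = 40 | 6·0+5·8 = 40
gcd(4,2,6,5) = 1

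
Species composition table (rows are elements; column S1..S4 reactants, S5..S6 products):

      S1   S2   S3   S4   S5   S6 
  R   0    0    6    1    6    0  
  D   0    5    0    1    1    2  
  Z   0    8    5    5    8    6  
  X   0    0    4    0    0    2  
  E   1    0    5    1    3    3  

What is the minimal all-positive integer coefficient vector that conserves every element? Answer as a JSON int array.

R: 5·0+1·0+2·6+6·1 = 18 | 3·6+4·0 = 18
D: 5·0+1·5+2·0+6·1 = 11 | 3·1+4·2 = 11
Z: 5·0+1·8+2·5+6·5 = 48 | 3·8+4·6 = 48
X: 5·0+1·0+2·4+6·0 = 8 | 3·0+4·2 = 8
E: 5·1+1·0+2·5+6·1 = 21 | 3·3+4·3 = 21
gcd(5,1,2,6,3,4) = 1

Coefficients: [5, 1, 2, 6, 3, 4]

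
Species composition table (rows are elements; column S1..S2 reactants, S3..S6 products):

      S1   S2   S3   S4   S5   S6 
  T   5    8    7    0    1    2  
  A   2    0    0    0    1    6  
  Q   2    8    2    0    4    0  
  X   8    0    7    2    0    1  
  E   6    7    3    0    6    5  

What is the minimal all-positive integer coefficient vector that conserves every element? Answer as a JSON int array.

Coefficients: [5, 2, 5, 2, 4, 1]

T: 5·5+2·8 = 41 | 5·7+2·0+4·1+1·2 = 41
A: 5·2+2·0 = 10 | 5·0+2·0+4·1+1·6 = 10
Q: 5·2+2·8 = 26 | 5·2+2·0+4·4+1·0 = 26
X: 5·8+2·0 = 40 | 5·7+2·2+4·0+1·1 = 40
E: 5·6+2·7 = 44 | 5·3+2·0+4·6+1·5 = 44
gcd(5,2,5,2,4,1) = 1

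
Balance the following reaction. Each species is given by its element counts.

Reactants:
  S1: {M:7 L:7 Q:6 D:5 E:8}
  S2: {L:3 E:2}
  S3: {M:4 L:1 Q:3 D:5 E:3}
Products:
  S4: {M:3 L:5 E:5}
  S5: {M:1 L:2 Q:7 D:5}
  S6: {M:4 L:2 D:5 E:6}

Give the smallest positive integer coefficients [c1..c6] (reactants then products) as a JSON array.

Coefficients: [2, 6, 3, 5, 3, 2]

M: 2·7+6·0+3·4 = 26 | 5·3+3·1+2·4 = 26
L: 2·7+6·3+3·1 = 35 | 5·5+3·2+2·2 = 35
Q: 2·6+6·0+3·3 = 21 | 5·0+3·7+2·0 = 21
D: 2·5+6·0+3·5 = 25 | 5·0+3·5+2·5 = 25
E: 2·8+6·2+3·3 = 37 | 5·5+3·0+2·6 = 37
gcd(2,6,3,5,3,2) = 1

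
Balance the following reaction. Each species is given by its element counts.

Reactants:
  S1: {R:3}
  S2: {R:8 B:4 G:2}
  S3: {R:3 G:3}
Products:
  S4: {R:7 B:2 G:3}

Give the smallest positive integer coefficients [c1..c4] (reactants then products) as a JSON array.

Coefficients: [2, 3, 4, 6]

R: 2·3+3·8+4·3 = 42 | 6·7 = 42
B: 2·0+3·4+4·0 = 12 | 6·2 = 12
G: 2·0+3·2+4·3 = 18 | 6·3 = 18
gcd(2,3,4,6) = 1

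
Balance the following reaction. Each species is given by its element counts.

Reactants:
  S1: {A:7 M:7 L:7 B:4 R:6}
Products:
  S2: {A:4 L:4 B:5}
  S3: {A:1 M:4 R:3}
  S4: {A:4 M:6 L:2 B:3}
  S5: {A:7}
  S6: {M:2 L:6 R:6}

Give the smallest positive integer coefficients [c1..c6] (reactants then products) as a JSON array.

Coefficients: [6, 3, 4, 3, 2, 4]

A: 6·7 = 42 | 3·4+4·1+3·4+2·7+4·0 = 42
M: 6·7 = 42 | 3·0+4·4+3·6+2·0+4·2 = 42
L: 6·7 = 42 | 3·4+4·0+3·2+2·0+4·6 = 42
B: 6·4 = 24 | 3·5+4·0+3·3+2·0+4·0 = 24
R: 6·6 = 36 | 3·0+4·3+3·0+2·0+4·6 = 36
gcd(6,3,4,3,2,4) = 1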